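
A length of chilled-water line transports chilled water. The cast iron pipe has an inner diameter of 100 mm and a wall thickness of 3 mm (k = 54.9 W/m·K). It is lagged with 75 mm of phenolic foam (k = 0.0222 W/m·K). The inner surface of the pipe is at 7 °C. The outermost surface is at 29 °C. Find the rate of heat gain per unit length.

q′ ≈ 3.48 W/m

Radial resistances (cylindrical: R_cond = ln(r_o/r_i)/(2πkL), R_conv = 1/(h·2πrL)):
R_cast iron pipe wall = ln(53/50)/(2π×54.9×1) = 1.689×10^-4 K/W
R_phenolic foam = ln(128/53)/(2π×0.0222×1) = 6.321 K/W
R_total = 6.321 K/W
Q = ΔT/R_total = 22/6.321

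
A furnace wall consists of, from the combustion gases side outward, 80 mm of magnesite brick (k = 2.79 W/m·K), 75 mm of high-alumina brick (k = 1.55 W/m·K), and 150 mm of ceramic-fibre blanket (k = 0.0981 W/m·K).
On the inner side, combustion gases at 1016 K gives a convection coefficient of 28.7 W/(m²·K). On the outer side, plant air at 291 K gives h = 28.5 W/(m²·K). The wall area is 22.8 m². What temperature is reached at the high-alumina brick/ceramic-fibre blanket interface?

Thermal resistances in series:
R_inner film = 1/(h_i·A) = 1/(28.7×22.8) = 0.001528 K/W
R_magnesite brick = L/(kA) = 0.08/(2.79×22.8) = 0.001258 K/W
R_high-alumina brick = L/(kA) = 0.075/(1.55×22.8) = 0.002122 K/W
R_ceramic-fibre blanket = L/(kA) = 0.15/(0.0981×22.8) = 0.06706 K/W
R_outer film = 1/(h_o·A) = 1/(28.5×22.8) = 0.001539 K/W
R_total = 0.07351 K/W;  Q = ΔT/R_total = 725/0.07351 = 9863 W
T_interface = T_inner − Q·ΣR(inner→interface) = 1016 − 9860×0.004908

T ≈ 968 K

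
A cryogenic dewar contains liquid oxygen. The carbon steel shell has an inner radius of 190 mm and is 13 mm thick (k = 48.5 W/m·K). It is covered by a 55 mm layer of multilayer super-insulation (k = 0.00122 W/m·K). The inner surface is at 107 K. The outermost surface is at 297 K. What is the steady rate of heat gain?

Q ≈ 2.77 W

Each spherical layer contributes R = (1/r_i − 1/r_o)/(4πk):
R_carbon steel shell = (1/0.19 − 1/0.203)/(4π×48.5) = 5.53×10^-4 K/W
R_multilayer super-insulation = (1/0.203 − 1/0.258)/(4π×0.00122) = 68.5 K/W
R_total = 68.5 K/W
Q = ΔT/R_total = 190/68.5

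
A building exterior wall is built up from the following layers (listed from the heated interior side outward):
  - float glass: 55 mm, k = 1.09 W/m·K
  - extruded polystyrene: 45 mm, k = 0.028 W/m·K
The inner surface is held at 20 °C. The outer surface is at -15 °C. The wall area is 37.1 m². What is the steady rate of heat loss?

Q ≈ 783 W

Thermal resistances in series:
R_float glass = L/(kA) = 0.055/(1.09×37.1) = 0.00136 K/W
R_extruded polystyrene = L/(kA) = 0.045/(0.028×37.1) = 0.04332 K/W
R_total = 0.04468 K/W
Q = ΔT / R_total = 35 / 0.04468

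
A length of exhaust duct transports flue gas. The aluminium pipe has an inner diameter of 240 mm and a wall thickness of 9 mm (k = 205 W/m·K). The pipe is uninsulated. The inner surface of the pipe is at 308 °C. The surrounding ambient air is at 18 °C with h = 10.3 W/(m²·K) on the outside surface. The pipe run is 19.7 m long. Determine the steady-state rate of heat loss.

Q ≈ 47700 W

Cylindrical conduction, so R = ln(r₂/r₁)/(2πkL) per layer, in series:
R_aluminium pipe wall = ln(129/120)/(2π×205×19.7) = 2.85×10^-6 K/W
R_outer film = 1/(h_o·2πr_oL) = 1/(10.3×2π×0.129×19.7) = 0.00608 K/W
R_total = 0.006083 K/W
Q = ΔT/R_total = 290/0.006083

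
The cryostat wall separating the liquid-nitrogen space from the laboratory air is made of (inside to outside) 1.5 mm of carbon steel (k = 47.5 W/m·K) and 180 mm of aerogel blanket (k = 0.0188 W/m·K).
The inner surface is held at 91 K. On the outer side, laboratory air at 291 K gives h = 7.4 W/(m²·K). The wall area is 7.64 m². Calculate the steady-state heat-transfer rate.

Q ≈ 157 W

Thermal resistances in series:
R_carbon steel = L/(kA) = 0.0015/(47.5×7.64) = 4.133×10^-6 K/W
R_aerogel blanket = L/(kA) = 0.18/(0.0188×7.64) = 1.253 K/W
R_outer film = 1/(h_o·A) = 1/(7.4×7.64) = 0.01769 K/W
R_total = 1.271 K/W
Q = ΔT / R_total = 200 / 1.271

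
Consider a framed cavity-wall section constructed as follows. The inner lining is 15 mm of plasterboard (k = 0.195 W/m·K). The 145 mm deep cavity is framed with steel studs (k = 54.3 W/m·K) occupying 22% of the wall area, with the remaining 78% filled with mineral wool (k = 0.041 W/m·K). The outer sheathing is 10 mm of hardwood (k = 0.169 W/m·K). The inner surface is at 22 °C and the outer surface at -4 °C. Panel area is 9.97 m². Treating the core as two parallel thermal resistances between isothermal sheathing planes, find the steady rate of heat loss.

Sheathing layers in series; stud and cavity paths in parallel between them.
R_inner = 0.015/(0.195×9.97) = 0.007715 K/W
R_stud  = 0.145/(54.3×0.22×9.97) = 0.001217 K/W
R_cav   = 0.145/(0.041×0.78×9.97) = 0.4548 K/W
1/R_core = 1/R_stud + 1/R_cav → R_core = 0.001214 K/W
R_outer = 0.01/(0.169×9.97) = 0.005935 K/W
R_total = 0.01486 K/W
Q = ΔT/R_total = 26/0.01486

Q ≈ 1750 W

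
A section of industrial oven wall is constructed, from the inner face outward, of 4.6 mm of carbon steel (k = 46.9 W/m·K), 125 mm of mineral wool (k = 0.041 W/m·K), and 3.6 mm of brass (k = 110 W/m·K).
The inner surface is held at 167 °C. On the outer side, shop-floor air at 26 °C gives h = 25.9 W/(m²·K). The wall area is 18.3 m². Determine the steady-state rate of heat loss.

Model the wall as resistances in series:
R_carbon steel = L/(kA) = 0.0046/(46.9×18.3) = 5.36×10^-6 K/W
R_mineral wool = L/(kA) = 0.125/(0.041×18.3) = 0.1666 K/W
R_brass = L/(kA) = 0.0036/(110×18.3) = 1.788×10^-6 K/W
R_outer film = 1/(h_o·A) = 1/(25.9×18.3) = 0.00211 K/W
R_total = 0.1687 K/W
Q = ΔT / R_total = 141 / 0.1687

Q ≈ 836 W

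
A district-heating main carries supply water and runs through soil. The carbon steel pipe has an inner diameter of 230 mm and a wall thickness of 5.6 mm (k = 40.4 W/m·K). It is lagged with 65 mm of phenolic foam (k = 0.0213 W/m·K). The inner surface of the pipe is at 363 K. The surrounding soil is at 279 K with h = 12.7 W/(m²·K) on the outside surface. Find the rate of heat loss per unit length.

q′ ≈ 25.5 W/m

For a radial system each layer contributes R = ln(r_out/r_in)/(2πkL); films add R = 1/(hA).
R_carbon steel pipe wall = ln(120.6/115)/(2π×40.4×1) = 1.873×10^-4 K/W
R_phenolic foam = ln(185.6/120.6)/(2π×0.0213×1) = 3.221 K/W
R_outer film = 1/(h_o·2πr_oL) = 1/(12.7×2π×0.1856×1) = 0.06752 K/W
R_total = 3.289 K/W
Q = ΔT/R_total = 84/3.289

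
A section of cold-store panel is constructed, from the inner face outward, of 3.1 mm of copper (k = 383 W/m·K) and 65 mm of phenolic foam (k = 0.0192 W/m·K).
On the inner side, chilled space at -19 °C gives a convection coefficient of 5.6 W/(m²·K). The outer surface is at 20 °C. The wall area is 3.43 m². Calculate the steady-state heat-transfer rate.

Thermal resistances in series:
R_inner film = 1/(h_i·A) = 1/(5.6×3.43) = 0.05206 K/W
R_copper = L/(kA) = 0.0031/(383×3.43) = 2.36×10^-6 K/W
R_phenolic foam = L/(kA) = 0.065/(0.0192×3.43) = 0.987 K/W
R_total = 1.039 K/W
Q = ΔT / R_total = 39 / 1.039

Q ≈ 37.5 W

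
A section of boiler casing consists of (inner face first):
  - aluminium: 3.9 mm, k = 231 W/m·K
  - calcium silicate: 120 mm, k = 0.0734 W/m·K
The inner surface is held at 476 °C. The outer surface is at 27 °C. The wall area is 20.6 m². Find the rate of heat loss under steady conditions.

Treating each layer as a thermal resistance in series:
R_aluminium = L/(kA) = 0.0039/(231×20.6) = 8.196×10^-7 K/W
R_calcium silicate = L/(kA) = 0.12/(0.0734×20.6) = 0.07936 K/W
R_total = 0.07936 K/W
Q = ΔT / R_total = 449 / 0.07936

Q ≈ 5660 W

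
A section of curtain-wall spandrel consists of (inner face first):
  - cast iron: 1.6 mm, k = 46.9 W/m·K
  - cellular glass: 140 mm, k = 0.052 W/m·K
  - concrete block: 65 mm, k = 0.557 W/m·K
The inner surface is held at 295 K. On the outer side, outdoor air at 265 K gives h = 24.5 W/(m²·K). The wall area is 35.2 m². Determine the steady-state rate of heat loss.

Q ≈ 371 W

Using the resistance-network approach (series):
R_cast iron = L/(kA) = 0.0016/(46.9×35.2) = 9.692×10^-7 K/W
R_cellular glass = L/(kA) = 0.14/(0.052×35.2) = 0.07649 K/W
R_concrete block = L/(kA) = 0.065/(0.557×35.2) = 0.003315 K/W
R_outer film = 1/(h_o·A) = 1/(24.5×35.2) = 0.00116 K/W
R_total = 0.08096 K/W
Q = ΔT / R_total = 30 / 0.08096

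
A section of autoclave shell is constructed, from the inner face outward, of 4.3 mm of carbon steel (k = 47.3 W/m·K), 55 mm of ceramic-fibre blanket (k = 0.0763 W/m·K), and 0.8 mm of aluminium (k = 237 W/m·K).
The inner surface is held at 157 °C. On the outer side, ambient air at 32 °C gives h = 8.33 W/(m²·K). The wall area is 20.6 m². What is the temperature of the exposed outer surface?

Model the wall as resistances in series:
R_carbon steel = L/(kA) = 0.0043/(47.3×20.6) = 4.413×10^-6 K/W
R_ceramic-fibre blanket = L/(kA) = 0.055/(0.0763×20.6) = 0.03499 K/W
R_aluminium = L/(kA) = 0.0008/(237×20.6) = 1.639×10^-7 K/W
R_outer film = 1/(h_o·A) = 1/(8.33×20.6) = 0.005828 K/W
R_total = 0.04082 K/W;  Q = ΔT/R_total = 125/0.04082 = 3062 W
T_interface = T_inner − Q·ΣR(inner→interface) = 157 − 3060×0.035

T ≈ 49.8 °C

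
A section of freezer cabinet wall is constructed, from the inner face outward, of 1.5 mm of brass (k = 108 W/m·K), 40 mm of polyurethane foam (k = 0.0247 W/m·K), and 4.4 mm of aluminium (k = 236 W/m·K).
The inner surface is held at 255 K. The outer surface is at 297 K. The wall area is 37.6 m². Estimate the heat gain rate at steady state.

Q ≈ 975 W

Series thermal resistances:
R_brass = L/(kA) = 0.0015/(108×37.6) = 3.694×10^-7 K/W
R_polyurethane foam = L/(kA) = 0.04/(0.0247×37.6) = 0.04307 K/W
R_aluminium = L/(kA) = 0.0044/(236×37.6) = 4.959×10^-7 K/W
R_total = 0.04307 K/W
Q = ΔT / R_total = 42 / 0.04307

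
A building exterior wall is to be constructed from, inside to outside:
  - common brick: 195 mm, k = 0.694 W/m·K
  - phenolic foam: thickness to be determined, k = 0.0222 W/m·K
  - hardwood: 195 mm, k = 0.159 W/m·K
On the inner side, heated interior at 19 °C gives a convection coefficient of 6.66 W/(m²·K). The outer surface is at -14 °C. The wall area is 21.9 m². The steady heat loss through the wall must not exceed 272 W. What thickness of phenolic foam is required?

Series thermal resistances:
R_inner film = 1/(h_i·A) = 1/(6.66×21.9) = 0.006856 K/W
R_common brick = L/(kA) = 0.195/(0.694×21.9) = 0.01283 K/W
R_hardwood = L/(kA) = 0.195/(0.159×21.9) = 0.056 K/W
Sum of the known resistances R_other = 0.07569 K/W
Required total resistance R_tot = ΔT/Q_allow = 33/272 = 0.1213 K/W
R_phenolic foam = R_tot − R_other = 0.04564 K/W
L = R·k·A = 0.04564×0.0222×21.9

L ≈ 22.2 mm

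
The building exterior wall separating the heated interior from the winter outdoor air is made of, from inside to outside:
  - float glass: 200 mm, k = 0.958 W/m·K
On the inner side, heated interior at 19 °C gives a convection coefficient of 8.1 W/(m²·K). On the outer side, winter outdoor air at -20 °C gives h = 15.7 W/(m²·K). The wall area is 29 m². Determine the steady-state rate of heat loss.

Q ≈ 2860 W

Series thermal resistances:
R_inner film = 1/(h_i·A) = 1/(8.1×29) = 0.004257 K/W
R_float glass = L/(kA) = 0.2/(0.958×29) = 0.007199 K/W
R_outer film = 1/(h_o·A) = 1/(15.7×29) = 0.002196 K/W
R_total = 0.01365 K/W
Q = ΔT / R_total = 39 / 0.01365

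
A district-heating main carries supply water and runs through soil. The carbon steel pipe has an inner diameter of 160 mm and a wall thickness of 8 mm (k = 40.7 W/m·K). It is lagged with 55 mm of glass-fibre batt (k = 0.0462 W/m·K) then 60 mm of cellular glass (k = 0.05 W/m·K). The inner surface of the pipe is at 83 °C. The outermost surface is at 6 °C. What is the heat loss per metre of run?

q′ ≈ 27.6 W/m

Per-layer cylindrical resistances, series-summed:
R_carbon steel pipe wall = ln(88/80)/(2π×40.7×1) = 3.727×10^-4 K/W
R_glass-fibre batt = ln(143/88)/(2π×0.0462×1) = 1.673 K/W
R_cellular glass = ln(203/143)/(2π×0.05×1) = 1.115 K/W
R_total = 2.788 K/W
Q = ΔT/R_total = 77/2.788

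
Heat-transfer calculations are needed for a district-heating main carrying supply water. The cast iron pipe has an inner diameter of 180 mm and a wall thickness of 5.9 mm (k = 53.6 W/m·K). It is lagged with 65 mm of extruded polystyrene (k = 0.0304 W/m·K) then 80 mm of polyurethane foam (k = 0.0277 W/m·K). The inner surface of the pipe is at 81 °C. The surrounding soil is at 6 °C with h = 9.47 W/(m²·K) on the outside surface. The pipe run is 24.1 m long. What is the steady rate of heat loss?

Q ≈ 355 W

For a radial system each layer contributes R = ln(r_out/r_in)/(2πkL); films add R = 1/(hA).
R_cast iron pipe wall = ln(95.9/90)/(2π×53.6×24.1) = 7.823×10^-6 K/W
R_extruded polystyrene = ln(160.9/95.9)/(2π×0.0304×24.1) = 0.1124 K/W
R_polyurethane foam = ln(240.9/160.9)/(2π×0.0277×24.1) = 0.09622 K/W
R_outer film = 1/(h_o·2πr_oL) = 1/(9.47×2π×0.2409×24.1) = 0.002895 K/W
R_total = 0.2115 K/W
Q = ΔT/R_total = 75/0.2115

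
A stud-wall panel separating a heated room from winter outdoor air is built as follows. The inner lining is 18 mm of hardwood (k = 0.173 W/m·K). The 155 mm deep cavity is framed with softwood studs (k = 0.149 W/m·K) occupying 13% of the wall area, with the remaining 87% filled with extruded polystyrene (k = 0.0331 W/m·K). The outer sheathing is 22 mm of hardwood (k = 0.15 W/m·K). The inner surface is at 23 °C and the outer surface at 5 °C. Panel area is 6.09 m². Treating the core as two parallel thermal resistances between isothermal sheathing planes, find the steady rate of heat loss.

Sheathing layers in series; stud and cavity paths in parallel between them.
R_inner = 0.018/(0.173×6.09) = 0.01708 K/W
R_stud  = 0.155/(0.149×0.13×6.09) = 1.314 K/W
R_cav   = 0.155/(0.0331×0.87×6.09) = 0.8838 K/W
1/R_core = 1/R_stud + 1/R_cav → R_core = 0.5284 K/W
R_outer = 0.022/(0.15×6.09) = 0.02408 K/W
R_total = 0.5696 K/W
Q = ΔT/R_total = 18/0.5696

Q ≈ 31.6 W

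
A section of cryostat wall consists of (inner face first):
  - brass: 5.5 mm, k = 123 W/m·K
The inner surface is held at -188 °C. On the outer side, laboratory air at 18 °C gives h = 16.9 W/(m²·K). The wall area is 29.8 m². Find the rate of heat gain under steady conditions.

Q ≈ 104000 W

Treating each layer as a thermal resistance in series:
R_brass = L/(kA) = 0.0055/(123×29.8) = 1.501×10^-6 K/W
R_outer film = 1/(h_o·A) = 1/(16.9×29.8) = 0.001986 K/W
R_total = 0.001987 K/W
Q = ΔT / R_total = 206 / 0.001987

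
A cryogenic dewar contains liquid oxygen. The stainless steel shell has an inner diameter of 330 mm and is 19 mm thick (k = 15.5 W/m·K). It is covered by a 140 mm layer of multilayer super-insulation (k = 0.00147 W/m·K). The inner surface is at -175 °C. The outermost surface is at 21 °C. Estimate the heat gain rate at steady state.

Spherical conduction: R = (1/r_in − 1/r_out)/(4πk) per layer; series-sum.
R_stainless steel shell = (1/0.165 − 1/0.184)/(4π×15.5) = 0.003213 K/W
R_multilayer super-insulation = (1/0.184 − 1/0.324)/(4π×0.00147) = 127.1 K/W
R_total = 127.1 K/W
Q = ΔT/R_total = 196/127.1

Q ≈ 1.54 W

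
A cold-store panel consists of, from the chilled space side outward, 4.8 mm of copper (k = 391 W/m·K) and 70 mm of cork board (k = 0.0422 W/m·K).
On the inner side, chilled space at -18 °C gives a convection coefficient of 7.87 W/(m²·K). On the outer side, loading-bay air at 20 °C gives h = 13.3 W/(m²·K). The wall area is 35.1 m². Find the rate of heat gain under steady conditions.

Using the resistance-network approach (series):
R_inner film = 1/(h_i·A) = 1/(7.87×35.1) = 0.00362 K/W
R_copper = L/(kA) = 0.0048/(391×35.1) = 3.497×10^-7 K/W
R_cork board = L/(kA) = 0.07/(0.0422×35.1) = 0.04726 K/W
R_outer film = 1/(h_o·A) = 1/(13.3×35.1) = 0.002142 K/W
R_total = 0.05302 K/W
Q = ΔT / R_total = 38 / 0.05302

Q ≈ 717 W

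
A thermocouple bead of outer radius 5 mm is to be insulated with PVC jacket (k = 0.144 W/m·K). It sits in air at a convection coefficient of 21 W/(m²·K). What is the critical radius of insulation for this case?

r_cr ≈ 13.7 mm

For a sphere r_cr = 2k/h = 2×0.144/21
r_cr = 13.7 mm; since the bare radius (5 mm) is below r_cr, adding a thin layer of insulation will *increase* heat loss.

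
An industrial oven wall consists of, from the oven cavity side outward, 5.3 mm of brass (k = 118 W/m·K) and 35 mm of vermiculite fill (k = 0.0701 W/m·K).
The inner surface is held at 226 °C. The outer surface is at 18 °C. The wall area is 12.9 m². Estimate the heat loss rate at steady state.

Q ≈ 5370 W

Thermal resistances in series:
R_brass = L/(kA) = 0.0053/(118×12.9) = 3.482×10^-6 K/W
R_vermiculite fill = L/(kA) = 0.035/(0.0701×12.9) = 0.0387 K/W
R_total = 0.03871 K/W
Q = ΔT / R_total = 208 / 0.03871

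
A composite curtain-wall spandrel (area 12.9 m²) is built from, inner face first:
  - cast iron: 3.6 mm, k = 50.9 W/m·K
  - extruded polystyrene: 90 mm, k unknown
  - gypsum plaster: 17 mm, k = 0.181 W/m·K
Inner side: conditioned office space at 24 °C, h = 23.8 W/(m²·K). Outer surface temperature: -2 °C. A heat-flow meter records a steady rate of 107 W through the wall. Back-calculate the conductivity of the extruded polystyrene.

k ≈ 0.03 W/(m·K)

Using the resistance-network approach (series):
R_inner film = 1/(h_i·A) = 1/(23.8×12.9) = 0.003257 K/W
R_cast iron = L/(kA) = 0.0036/(50.9×12.9) = 5.483×10^-6 K/W
R_gypsum plaster = L/(kA) = 0.017/(0.181×12.9) = 0.007281 K/W
Sum of known resistances R_other = 0.01054 K/W
Total R = ΔT/Q = 26/107 = 0.243 K/W
R_extruded polystyrene = R_total − R_other = 0.2324 K/W
k = L/(R·A) = 0.09/(0.2324×12.9)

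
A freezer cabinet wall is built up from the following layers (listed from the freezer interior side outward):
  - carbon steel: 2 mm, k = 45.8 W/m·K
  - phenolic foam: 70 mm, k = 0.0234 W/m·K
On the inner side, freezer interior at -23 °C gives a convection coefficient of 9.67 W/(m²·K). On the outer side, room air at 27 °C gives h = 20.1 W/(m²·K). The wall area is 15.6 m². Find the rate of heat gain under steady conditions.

Q ≈ 248 W

Thermal resistances in series:
R_inner film = 1/(h_i·A) = 1/(9.67×15.6) = 0.006629 K/W
R_carbon steel = L/(kA) = 0.002/(45.8×15.6) = 2.799×10^-6 K/W
R_phenolic foam = L/(kA) = 0.07/(0.0234×15.6) = 0.1918 K/W
R_outer film = 1/(h_o·A) = 1/(20.1×15.6) = 0.003189 K/W
R_total = 0.2016 K/W
Q = ΔT / R_total = 50 / 0.2016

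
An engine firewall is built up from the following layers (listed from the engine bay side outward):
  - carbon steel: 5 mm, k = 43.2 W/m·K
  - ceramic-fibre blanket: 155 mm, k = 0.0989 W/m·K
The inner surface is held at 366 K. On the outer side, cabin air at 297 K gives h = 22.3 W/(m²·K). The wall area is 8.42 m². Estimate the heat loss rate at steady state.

Q ≈ 360 W

Using the resistance-network approach (series):
R_carbon steel = L/(kA) = 0.005/(43.2×8.42) = 1.375×10^-5 K/W
R_ceramic-fibre blanket = L/(kA) = 0.155/(0.0989×8.42) = 0.1861 K/W
R_outer film = 1/(h_o·A) = 1/(22.3×8.42) = 0.005326 K/W
R_total = 0.1915 K/W
Q = ΔT / R_total = 69 / 0.1915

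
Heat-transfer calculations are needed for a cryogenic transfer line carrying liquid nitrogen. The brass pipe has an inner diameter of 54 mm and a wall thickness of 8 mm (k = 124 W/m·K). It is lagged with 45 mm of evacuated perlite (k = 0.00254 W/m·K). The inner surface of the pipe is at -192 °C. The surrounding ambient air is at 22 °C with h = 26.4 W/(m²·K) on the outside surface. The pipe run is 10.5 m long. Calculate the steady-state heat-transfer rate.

Q ≈ 43.3 W

Per-layer cylindrical resistances, series-summed:
R_brass pipe wall = ln(35/27)/(2π×124×10.5) = 3.172×10^-5 K/W
R_evacuated perlite = ln(80/35)/(2π×0.00254×10.5) = 4.933 K/W
R_outer film = 1/(h_o·2πr_oL) = 1/(26.4×2π×0.08×10.5) = 0.007177 K/W
R_total = 4.94 K/W
Q = ΔT/R_total = 214/4.94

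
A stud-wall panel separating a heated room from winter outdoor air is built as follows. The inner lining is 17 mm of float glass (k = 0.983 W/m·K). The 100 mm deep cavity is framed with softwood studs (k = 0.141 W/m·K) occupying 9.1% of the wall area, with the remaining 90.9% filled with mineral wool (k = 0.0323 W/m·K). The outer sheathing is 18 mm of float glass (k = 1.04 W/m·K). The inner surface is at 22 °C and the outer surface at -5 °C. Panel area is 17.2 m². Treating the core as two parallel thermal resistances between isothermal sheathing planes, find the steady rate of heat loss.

Sheathing layers in series; stud and cavity paths in parallel between them.
R_inner = 0.017/(0.983×17.2) = 0.001005 K/W
R_stud  = 0.1/(0.141×0.091×17.2) = 0.4531 K/W
R_cav   = 0.1/(0.0323×0.909×17.2) = 0.198 K/W
1/R_core = 1/R_stud + 1/R_cav → R_core = 0.1378 K/W
R_outer = 0.018/(1.04×17.2) = 0.001006 K/W
R_total = 0.1398 K/W
Q = ΔT/R_total = 27/0.1398

Q ≈ 193 W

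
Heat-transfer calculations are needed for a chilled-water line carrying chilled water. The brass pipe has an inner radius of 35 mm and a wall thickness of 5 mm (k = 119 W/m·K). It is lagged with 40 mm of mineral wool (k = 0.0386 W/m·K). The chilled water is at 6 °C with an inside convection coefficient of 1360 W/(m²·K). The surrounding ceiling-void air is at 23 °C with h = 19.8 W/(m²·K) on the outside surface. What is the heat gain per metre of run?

Cylindrical conduction, so R = ln(r₂/r₁)/(2πkL) per layer, in series:
R_inner film = 1/(h_i·2πr₁L) = 1/(1360×2π×0.035×1) = 0.003344 K/W
R_brass pipe wall = ln(40/35)/(2π×119×1) = 1.786×10^-4 K/W
R_mineral wool = ln(80/40)/(2π×0.0386×1) = 2.858 K/W
R_outer film = 1/(h_o·2πr_oL) = 1/(19.8×2π×0.08×1) = 0.1005 K/W
R_total = 2.962 K/W
Q = ΔT/R_total = 17/2.962

q′ ≈ 5.74 W/m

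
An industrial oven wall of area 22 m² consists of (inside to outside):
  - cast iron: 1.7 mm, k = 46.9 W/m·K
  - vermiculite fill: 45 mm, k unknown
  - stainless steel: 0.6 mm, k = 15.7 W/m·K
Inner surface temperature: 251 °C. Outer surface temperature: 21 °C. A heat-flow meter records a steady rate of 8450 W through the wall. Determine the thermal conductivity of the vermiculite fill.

Thermal resistances in series:
R_cast iron = L/(kA) = 0.0017/(46.9×22) = 1.648×10^-6 K/W
R_stainless steel = L/(kA) = 0.0006/(15.7×22) = 1.737×10^-6 K/W
Sum of known resistances R_other = 3.385×10^-6 K/W
Total R = ΔT/Q = 230/8450 = 0.02722 K/W
R_vermiculite fill = R_total − R_other = 0.02722 K/W
k = L/(R·A) = 0.045/(0.02722×22)

k ≈ 0.0752 W/(m·K)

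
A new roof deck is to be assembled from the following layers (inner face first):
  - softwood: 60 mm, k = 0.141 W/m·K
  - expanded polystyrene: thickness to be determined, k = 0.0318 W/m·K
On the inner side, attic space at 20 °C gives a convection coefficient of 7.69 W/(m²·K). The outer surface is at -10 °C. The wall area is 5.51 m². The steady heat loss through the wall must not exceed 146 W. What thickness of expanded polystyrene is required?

L ≈ 18.3 mm

Thermal resistances in series:
R_inner film = 1/(h_i·A) = 1/(7.69×5.51) = 0.0236 K/W
R_softwood = L/(kA) = 0.06/(0.141×5.51) = 0.07723 K/W
Sum of the known resistances R_other = 0.1008 K/W
Required total resistance R_tot = ΔT/Q_allow = 30/146 = 0.2055 K/W
R_expanded polystyrene = R_tot − R_other = 0.1046 K/W
L = R·k·A = 0.1046×0.0318×5.51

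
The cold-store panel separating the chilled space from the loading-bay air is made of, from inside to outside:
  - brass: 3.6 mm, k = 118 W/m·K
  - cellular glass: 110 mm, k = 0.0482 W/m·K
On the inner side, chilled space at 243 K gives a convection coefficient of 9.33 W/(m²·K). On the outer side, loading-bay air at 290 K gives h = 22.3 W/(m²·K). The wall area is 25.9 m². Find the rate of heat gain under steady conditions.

Q ≈ 500 W

Using the resistance-network approach (series):
R_inner film = 1/(h_i·A) = 1/(9.33×25.9) = 0.004138 K/W
R_brass = L/(kA) = 0.0036/(118×25.9) = 1.178×10^-6 K/W
R_cellular glass = L/(kA) = 0.11/(0.0482×25.9) = 0.08811 K/W
R_outer film = 1/(h_o·A) = 1/(22.3×25.9) = 0.001731 K/W
R_total = 0.09399 K/W
Q = ΔT / R_total = 47 / 0.09399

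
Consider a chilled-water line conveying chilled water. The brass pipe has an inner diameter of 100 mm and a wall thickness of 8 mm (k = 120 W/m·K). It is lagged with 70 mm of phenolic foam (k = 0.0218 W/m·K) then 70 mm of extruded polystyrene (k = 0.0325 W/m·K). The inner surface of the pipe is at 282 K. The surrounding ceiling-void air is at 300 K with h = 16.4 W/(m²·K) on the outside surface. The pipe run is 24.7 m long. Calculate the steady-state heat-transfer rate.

Q ≈ 55.8 W

For a radial system each layer contributes R = ln(r_out/r_in)/(2πkL); films add R = 1/(hA).
R_brass pipe wall = ln(58/50)/(2π×120×24.7) = 7.97×10^-6 K/W
R_phenolic foam = ln(128/58)/(2π×0.0218×24.7) = 0.234 K/W
R_extruded polystyrene = ln(198/128)/(2π×0.0325×24.7) = 0.08649 K/W
R_outer film = 1/(h_o·2πr_oL) = 1/(16.4×2π×0.198×24.7) = 0.001984 K/W
R_total = 0.3225 K/W
Q = ΔT/R_total = 18/0.3225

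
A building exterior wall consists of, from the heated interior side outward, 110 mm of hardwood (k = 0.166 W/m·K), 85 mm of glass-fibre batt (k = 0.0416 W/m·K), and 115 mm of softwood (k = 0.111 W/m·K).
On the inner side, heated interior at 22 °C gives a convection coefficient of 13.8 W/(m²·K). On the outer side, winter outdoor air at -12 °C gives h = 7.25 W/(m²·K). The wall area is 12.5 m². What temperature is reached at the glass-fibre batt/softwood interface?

Thermal resistances in series:
R_inner film = 1/(h_i·A) = 1/(13.8×12.5) = 0.005797 K/W
R_hardwood = L/(kA) = 0.11/(0.166×12.5) = 0.05301 K/W
R_glass-fibre batt = L/(kA) = 0.085/(0.0416×12.5) = 0.1635 K/W
R_softwood = L/(kA) = 0.115/(0.111×12.5) = 0.08288 K/W
R_outer film = 1/(h_o·A) = 1/(7.25×12.5) = 0.01103 K/W
R_total = 0.3162 K/W;  Q = ΔT/R_total = 34/0.3162 = 107.5 W
T_interface = T_inner − Q·ΣR(inner→interface) = 22 − 108×0.2223

T ≈ -1.9 °C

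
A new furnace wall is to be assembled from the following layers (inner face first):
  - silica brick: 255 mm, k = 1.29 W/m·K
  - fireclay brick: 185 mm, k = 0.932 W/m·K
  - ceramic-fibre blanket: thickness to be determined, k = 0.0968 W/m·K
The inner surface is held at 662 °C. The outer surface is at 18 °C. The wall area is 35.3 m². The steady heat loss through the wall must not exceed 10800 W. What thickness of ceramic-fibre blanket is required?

Thermal resistances in series:
R_silica brick = L/(kA) = 0.255/(1.29×35.3) = 0.0056 K/W
R_fireclay brick = L/(kA) = 0.185/(0.932×35.3) = 0.005623 K/W
Sum of the known resistances R_other = 0.01122 K/W
Required total resistance R_tot = ΔT/Q_allow = 644/10800 = 0.05963 K/W
R_ceramic-fibre blanket = R_tot − R_other = 0.04841 K/W
L = R·k·A = 0.04841×0.0968×35.3

L ≈ 165 mm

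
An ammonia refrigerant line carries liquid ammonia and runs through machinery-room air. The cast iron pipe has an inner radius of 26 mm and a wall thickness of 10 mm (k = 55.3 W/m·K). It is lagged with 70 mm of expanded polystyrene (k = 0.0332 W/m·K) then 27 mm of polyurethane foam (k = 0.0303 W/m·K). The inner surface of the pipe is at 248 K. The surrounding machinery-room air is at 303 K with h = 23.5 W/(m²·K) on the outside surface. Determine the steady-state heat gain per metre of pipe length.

Radial resistances (cylindrical: R_cond = ln(r_o/r_i)/(2πkL), R_conv = 1/(h·2πrL)):
R_cast iron pipe wall = ln(36/26)/(2π×55.3×1) = 9.366×10^-4 K/W
R_expanded polystyrene = ln(106/36)/(2π×0.0332×1) = 5.177 K/W
R_polyurethane foam = ln(133/106)/(2π×0.0303×1) = 1.192 K/W
R_outer film = 1/(h_o·2πr_oL) = 1/(23.5×2π×0.133×1) = 0.05092 K/W
R_total = 6.421 K/W
Q = ΔT/R_total = 55/6.421

q′ ≈ 8.57 W/m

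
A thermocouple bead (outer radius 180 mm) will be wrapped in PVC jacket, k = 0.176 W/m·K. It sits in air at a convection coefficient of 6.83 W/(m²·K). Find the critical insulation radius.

r_cr ≈ 51.5 mm

For a sphere r_cr = 2k/h = 2×0.176/6.83
r_cr = 51.5 mm; since the bare radius (180 mm) is above r_cr, any added insulation will reduce heat loss.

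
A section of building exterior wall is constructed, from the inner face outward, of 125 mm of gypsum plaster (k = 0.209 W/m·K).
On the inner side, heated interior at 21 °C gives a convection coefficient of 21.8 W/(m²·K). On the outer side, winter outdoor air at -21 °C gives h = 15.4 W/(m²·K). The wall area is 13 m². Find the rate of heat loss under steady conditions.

Q ≈ 770 W

Treating each layer as a thermal resistance in series:
R_inner film = 1/(h_i·A) = 1/(21.8×13) = 0.003529 K/W
R_gypsum plaster = L/(kA) = 0.125/(0.209×13) = 0.04601 K/W
R_outer film = 1/(h_o·A) = 1/(15.4×13) = 0.004995 K/W
R_total = 0.05453 K/W
Q = ΔT / R_total = 42 / 0.05453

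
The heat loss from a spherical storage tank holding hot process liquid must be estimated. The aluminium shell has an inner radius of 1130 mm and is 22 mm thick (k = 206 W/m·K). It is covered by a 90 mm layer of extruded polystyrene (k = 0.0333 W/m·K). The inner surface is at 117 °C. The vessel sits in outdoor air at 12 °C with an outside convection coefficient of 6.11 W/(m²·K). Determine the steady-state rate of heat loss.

Each spherical layer contributes R = (1/r_i − 1/r_o)/(4πk):
R_aluminium shell = (1/1.13 − 1/1.152)/(4π×206) = 6.529×10^-6 K/W
R_extruded polystyrene = (1/1.152 − 1/1.242)/(4π×0.0333) = 0.1503 K/W
R_outer film = 1/(h·4πr_o²) = 1/(6.11×4π×1.242²) = 0.008443 K/W
R_total = 0.1588 K/W
Q = ΔT/R_total = 105/0.1588

Q ≈ 661 W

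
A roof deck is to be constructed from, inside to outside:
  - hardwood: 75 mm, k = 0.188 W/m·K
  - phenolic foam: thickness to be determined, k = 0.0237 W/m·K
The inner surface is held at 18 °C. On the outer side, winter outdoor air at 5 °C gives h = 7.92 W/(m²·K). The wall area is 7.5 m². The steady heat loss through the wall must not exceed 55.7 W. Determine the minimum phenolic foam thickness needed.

Model the wall as resistances in series:
R_hardwood = L/(kA) = 0.075/(0.188×7.5) = 0.05319 K/W
R_outer film = 1/(h_o·A) = 1/(7.92×7.5) = 0.01684 K/W
Sum of the known resistances R_other = 0.07003 K/W
Required total resistance R_tot = ΔT/Q_allow = 13/55.7 = 0.2334 K/W
R_phenolic foam = R_tot − R_other = 0.1634 K/W
L = R·k·A = 0.1634×0.0237×7.5

L ≈ 29 mm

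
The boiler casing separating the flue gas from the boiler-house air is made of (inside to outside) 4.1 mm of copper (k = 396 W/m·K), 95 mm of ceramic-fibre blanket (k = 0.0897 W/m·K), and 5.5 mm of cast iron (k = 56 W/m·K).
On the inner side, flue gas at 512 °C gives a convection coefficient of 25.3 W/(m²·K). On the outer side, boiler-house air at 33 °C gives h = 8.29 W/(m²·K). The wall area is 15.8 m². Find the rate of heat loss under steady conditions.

Series thermal resistances:
R_inner film = 1/(h_i·A) = 1/(25.3×15.8) = 0.002502 K/W
R_copper = L/(kA) = 0.0041/(396×15.8) = 6.553×10^-7 K/W
R_ceramic-fibre blanket = L/(kA) = 0.095/(0.0897×15.8) = 0.06703 K/W
R_cast iron = L/(kA) = 0.0055/(56×15.8) = 6.216×10^-6 K/W
R_outer film = 1/(h_o·A) = 1/(8.29×15.8) = 0.007635 K/W
R_total = 0.07717 K/W
Q = ΔT / R_total = 479 / 0.07717

Q ≈ 6210 W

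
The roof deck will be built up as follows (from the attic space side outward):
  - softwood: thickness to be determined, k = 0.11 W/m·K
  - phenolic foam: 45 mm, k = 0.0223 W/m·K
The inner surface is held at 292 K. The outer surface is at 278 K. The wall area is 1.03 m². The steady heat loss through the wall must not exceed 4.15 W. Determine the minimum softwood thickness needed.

Model the wall as resistances in series:
R_phenolic foam = L/(kA) = 0.045/(0.0223×1.03) = 1.959 K/W
Sum of the known resistances R_other = 1.959 K/W
Required total resistance R_tot = ΔT/Q_allow = 14/4.15 = 3.373 K/W
R_softwood = R_tot − R_other = 1.414 K/W
L = R·k·A = 1.414×0.11×1.03

L ≈ 160 mm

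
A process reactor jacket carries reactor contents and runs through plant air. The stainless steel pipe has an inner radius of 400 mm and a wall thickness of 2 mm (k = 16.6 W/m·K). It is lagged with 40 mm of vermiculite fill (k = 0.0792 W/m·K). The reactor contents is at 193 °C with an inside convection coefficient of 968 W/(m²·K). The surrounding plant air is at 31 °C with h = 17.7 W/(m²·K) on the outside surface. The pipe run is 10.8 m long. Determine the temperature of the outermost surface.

For a radial system each layer contributes R = ln(r_out/r_in)/(2πkL); films add R = 1/(hA).
R_inner film = 1/(h_i·2πr₁L) = 1/(968×2π×0.4×10.8) = 3.806×10^-5 K/W
R_stainless steel pipe wall = ln(402/400)/(2π×16.6×10.8) = 4.428×10^-6 K/W
R_vermiculite fill = ln(442/402)/(2π×0.0792×10.8) = 0.01765 K/W
R_outer film = 1/(h_o·2πr_oL) = 1/(17.7×2π×0.442×10.8) = 0.001884 K/W
R_total = 0.01958 K/W
Q = ΔT/R_total = 162/0.01958
Q = 8280 W
T_interface = T_inner − Q·ΣR(inner→interface) = 193 − 8280×0.01769

T ≈ 46.6 °C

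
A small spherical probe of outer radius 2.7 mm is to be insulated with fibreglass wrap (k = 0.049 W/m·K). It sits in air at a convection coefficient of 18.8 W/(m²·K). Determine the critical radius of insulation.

For a sphere r_cr = 2k/h = 2×0.049/18.8
r_cr = 5.21 mm; since the bare radius (2.7 mm) is below r_cr, adding a thin layer of insulation will *increase* heat loss.

r_cr ≈ 5.21 mm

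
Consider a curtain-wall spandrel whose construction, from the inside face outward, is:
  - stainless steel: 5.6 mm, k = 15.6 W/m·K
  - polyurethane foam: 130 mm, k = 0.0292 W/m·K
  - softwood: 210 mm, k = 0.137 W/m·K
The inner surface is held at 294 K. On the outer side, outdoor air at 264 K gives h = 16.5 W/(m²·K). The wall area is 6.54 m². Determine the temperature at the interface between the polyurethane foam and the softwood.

Using the resistance-network approach (series):
R_stainless steel = L/(kA) = 0.0056/(15.6×6.54) = 5.489×10^-5 K/W
R_polyurethane foam = L/(kA) = 0.13/(0.0292×6.54) = 0.6807 K/W
R_softwood = L/(kA) = 0.21/(0.137×6.54) = 0.2344 K/W
R_outer film = 1/(h_o·A) = 1/(16.5×6.54) = 0.009267 K/W
R_total = 0.9244 K/W;  Q = ΔT/R_total = 30/0.9244 = 32.45 W
T_interface = T_inner − Q·ΣR(inner→interface) = 294 − 32.5×0.6808

T ≈ 272 K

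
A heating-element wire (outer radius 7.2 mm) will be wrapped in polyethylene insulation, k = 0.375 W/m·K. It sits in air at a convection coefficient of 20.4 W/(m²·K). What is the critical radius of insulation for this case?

r_cr ≈ 18.4 mm

For a cylinder r_cr = k/h = 0.375/20.4
r_cr = 18.4 mm; since the bare radius (7.2 mm) is below r_cr, adding a thin layer of insulation will *increase* heat loss.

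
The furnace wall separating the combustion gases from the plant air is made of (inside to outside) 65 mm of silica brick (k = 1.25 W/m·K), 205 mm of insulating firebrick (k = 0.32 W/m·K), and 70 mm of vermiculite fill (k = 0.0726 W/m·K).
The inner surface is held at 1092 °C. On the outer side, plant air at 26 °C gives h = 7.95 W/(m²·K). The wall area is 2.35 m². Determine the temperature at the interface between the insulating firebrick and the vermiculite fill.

T ≈ 678 °C

Using the resistance-network approach (series):
R_silica brick = L/(kA) = 0.065/(1.25×2.35) = 0.02213 K/W
R_insulating firebrick = L/(kA) = 0.205/(0.32×2.35) = 0.2726 K/W
R_vermiculite fill = L/(kA) = 0.07/(0.0726×2.35) = 0.4103 K/W
R_outer film = 1/(h_o·A) = 1/(7.95×2.35) = 0.05353 K/W
R_total = 0.7586 K/W;  Q = ΔT/R_total = 1066/0.7586 = 1405 W
T_interface = T_inner − Q·ΣR(inner→interface) = 1092 − 1410×0.2947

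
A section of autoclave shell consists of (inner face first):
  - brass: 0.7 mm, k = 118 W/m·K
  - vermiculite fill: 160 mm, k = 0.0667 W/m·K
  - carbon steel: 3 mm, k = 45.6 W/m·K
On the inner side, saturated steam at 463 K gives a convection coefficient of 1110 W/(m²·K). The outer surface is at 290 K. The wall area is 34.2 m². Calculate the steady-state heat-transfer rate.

Treating each layer as a thermal resistance in series:
R_inner film = 1/(h_i·A) = 1/(1110×34.2) = 2.634×10^-5 K/W
R_brass = L/(kA) = 0.0007/(118×34.2) = 1.735×10^-7 K/W
R_vermiculite fill = L/(kA) = 0.16/(0.0667×34.2) = 0.07014 K/W
R_carbon steel = L/(kA) = 0.003/(45.6×34.2) = 1.924×10^-6 K/W
R_total = 0.07017 K/W
Q = ΔT / R_total = 173 / 0.07017

Q ≈ 2470 W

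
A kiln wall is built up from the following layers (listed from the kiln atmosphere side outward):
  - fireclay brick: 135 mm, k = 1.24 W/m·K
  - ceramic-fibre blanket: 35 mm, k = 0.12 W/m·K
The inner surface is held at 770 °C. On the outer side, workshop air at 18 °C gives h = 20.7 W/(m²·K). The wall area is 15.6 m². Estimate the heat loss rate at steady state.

Q ≈ 26100 W

Model the wall as resistances in series:
R_fireclay brick = L/(kA) = 0.135/(1.24×15.6) = 0.006979 K/W
R_ceramic-fibre blanket = L/(kA) = 0.035/(0.12×15.6) = 0.0187 K/W
R_outer film = 1/(h_o·A) = 1/(20.7×15.6) = 0.003097 K/W
R_total = 0.02877 K/W
Q = ΔT / R_total = 752 / 0.02877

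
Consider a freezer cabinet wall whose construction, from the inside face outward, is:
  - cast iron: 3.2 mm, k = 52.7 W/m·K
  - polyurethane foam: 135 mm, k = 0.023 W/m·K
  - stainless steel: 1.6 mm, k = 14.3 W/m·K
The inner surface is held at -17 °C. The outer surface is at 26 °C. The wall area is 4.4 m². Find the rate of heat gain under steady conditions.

Treating each layer as a thermal resistance in series:
R_cast iron = L/(kA) = 0.0032/(52.7×4.4) = 1.38×10^-5 K/W
R_polyurethane foam = L/(kA) = 0.135/(0.023×4.4) = 1.334 K/W
R_stainless steel = L/(kA) = 0.0016/(14.3×4.4) = 2.543×10^-5 K/W
R_total = 1.334 K/W
Q = ΔT / R_total = 43 / 1.334

Q ≈ 32.2 W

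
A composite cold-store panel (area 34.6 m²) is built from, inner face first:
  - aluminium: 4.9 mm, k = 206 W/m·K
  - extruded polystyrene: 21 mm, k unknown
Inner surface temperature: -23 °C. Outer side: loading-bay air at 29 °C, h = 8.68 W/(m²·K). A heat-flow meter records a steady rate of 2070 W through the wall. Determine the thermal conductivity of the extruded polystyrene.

k ≈ 0.0279 W/(m·K)

Model the wall as resistances in series:
R_aluminium = L/(kA) = 0.0049/(206×34.6) = 6.875×10^-7 K/W
R_outer film = 1/(h_o·A) = 1/(8.68×34.6) = 0.00333 K/W
Sum of known resistances R_other = 0.00333 K/W
Total R = ΔT/Q = 52/2070 = 0.02512 K/W
R_extruded polystyrene = R_total − R_other = 0.02179 K/W
k = L/(R·A) = 0.021/(0.02179×34.6)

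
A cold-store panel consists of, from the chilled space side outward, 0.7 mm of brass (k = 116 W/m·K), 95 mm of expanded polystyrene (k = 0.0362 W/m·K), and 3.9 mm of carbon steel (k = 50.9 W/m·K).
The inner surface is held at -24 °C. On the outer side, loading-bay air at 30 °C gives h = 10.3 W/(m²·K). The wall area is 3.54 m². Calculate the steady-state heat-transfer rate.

Using the resistance-network approach (series):
R_brass = L/(kA) = 0.0007/(116×3.54) = 1.705×10^-6 K/W
R_expanded polystyrene = L/(kA) = 0.095/(0.0362×3.54) = 0.7413 K/W
R_carbon steel = L/(kA) = 0.0039/(50.9×3.54) = 2.164×10^-5 K/W
R_outer film = 1/(h_o·A) = 1/(10.3×3.54) = 0.02743 K/W
R_total = 0.7688 K/W
Q = ΔT / R_total = 54 / 0.7688

Q ≈ 70.2 W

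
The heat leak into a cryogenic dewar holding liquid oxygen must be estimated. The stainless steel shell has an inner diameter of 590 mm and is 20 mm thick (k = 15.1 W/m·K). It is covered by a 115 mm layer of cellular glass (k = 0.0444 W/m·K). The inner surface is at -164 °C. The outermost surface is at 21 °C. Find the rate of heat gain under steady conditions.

Each spherical layer contributes R = (1/r_i − 1/r_o)/(4πk):
R_stainless steel shell = (1/0.295 − 1/0.315)/(4π×15.1) = 0.001134 K/W
R_cellular glass = (1/0.315 − 1/0.43)/(4π×0.0444) = 1.522 K/W
R_total = 1.523 K/W
Q = ΔT/R_total = 185/1.523

Q ≈ 121 W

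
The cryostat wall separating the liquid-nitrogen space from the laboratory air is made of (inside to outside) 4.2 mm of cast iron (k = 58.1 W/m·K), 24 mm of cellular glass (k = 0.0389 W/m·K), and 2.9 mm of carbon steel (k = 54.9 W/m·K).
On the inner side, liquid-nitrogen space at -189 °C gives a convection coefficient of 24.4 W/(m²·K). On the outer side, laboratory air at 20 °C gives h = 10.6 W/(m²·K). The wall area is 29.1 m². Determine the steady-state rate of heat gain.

Using the resistance-network approach (series):
R_inner film = 1/(h_i·A) = 1/(24.4×29.1) = 0.001408 K/W
R_cast iron = L/(kA) = 0.0042/(58.1×29.1) = 2.484×10^-6 K/W
R_cellular glass = L/(kA) = 0.024/(0.0389×29.1) = 0.0212 K/W
R_carbon steel = L/(kA) = 0.0029/(54.9×29.1) = 1.815×10^-6 K/W
R_outer film = 1/(h_o·A) = 1/(10.6×29.1) = 0.003242 K/W
R_total = 0.02586 K/W
Q = ΔT / R_total = 209 / 0.02586

Q ≈ 8080 W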